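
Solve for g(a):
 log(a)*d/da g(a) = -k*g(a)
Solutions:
 g(a) = C1*exp(-k*li(a))


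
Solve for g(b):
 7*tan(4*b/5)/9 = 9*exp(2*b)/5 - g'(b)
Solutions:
 g(b) = C1 + 9*exp(2*b)/10 + 35*log(cos(4*b/5))/36


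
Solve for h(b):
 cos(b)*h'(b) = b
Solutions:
 h(b) = C1 + Integral(b/cos(b), b)


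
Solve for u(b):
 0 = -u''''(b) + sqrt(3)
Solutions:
 u(b) = C1 + C2*b + C3*b^2 + C4*b^3 + sqrt(3)*b^4/24


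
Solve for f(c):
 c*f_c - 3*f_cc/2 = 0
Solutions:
 f(c) = C1 + C2*erfi(sqrt(3)*c/3)


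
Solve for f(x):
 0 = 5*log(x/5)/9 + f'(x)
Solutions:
 f(x) = C1 - 5*x*log(x)/9 + 5*x/9 + 5*x*log(5)/9


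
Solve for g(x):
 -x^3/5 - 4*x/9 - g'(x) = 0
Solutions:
 g(x) = C1 - x^4/20 - 2*x^2/9


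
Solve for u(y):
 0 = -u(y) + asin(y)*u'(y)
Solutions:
 u(y) = C1*exp(Integral(1/asin(y), y))


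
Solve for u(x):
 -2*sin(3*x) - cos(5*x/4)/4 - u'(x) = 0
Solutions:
 u(x) = C1 - sin(5*x/4)/5 + 2*cos(3*x)/3


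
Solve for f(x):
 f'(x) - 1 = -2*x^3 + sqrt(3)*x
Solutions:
 f(x) = C1 - x^4/2 + sqrt(3)*x^2/2 + x


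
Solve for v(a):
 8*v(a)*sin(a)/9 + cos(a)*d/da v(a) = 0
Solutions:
 v(a) = C1*cos(a)^(8/9)


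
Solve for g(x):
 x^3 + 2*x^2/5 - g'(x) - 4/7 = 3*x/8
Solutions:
 g(x) = C1 + x^4/4 + 2*x^3/15 - 3*x^2/16 - 4*x/7


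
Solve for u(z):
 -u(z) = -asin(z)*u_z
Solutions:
 u(z) = C1*exp(Integral(1/asin(z), z))


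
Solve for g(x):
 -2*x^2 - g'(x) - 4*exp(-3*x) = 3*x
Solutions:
 g(x) = C1 - 2*x^3/3 - 3*x^2/2 + 4*exp(-3*x)/3


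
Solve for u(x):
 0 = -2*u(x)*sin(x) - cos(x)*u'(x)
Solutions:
 u(x) = C1*cos(x)^2


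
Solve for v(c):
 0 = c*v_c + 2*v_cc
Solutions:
 v(c) = C1 + C2*erf(c/2)


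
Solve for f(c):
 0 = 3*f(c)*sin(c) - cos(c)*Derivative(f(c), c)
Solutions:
 f(c) = C1/cos(c)^3


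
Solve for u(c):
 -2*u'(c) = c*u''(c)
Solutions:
 u(c) = C1 + C2/c


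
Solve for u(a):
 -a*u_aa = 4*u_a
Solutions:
 u(a) = C1 + C2/a^3


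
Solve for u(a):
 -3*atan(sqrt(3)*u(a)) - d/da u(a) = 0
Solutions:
 Integral(1/atan(sqrt(3)*_y), (_y, u(a))) = C1 - 3*a


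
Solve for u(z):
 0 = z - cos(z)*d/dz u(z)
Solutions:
 u(z) = C1 + Integral(z/cos(z), z)


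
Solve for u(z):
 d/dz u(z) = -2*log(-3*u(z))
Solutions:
 Integral(1/(log(-_y) + log(3)), (_y, u(z)))/2 = C1 - z


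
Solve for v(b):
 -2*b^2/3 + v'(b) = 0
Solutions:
 v(b) = C1 + 2*b^3/9


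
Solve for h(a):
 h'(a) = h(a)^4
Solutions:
 h(a) = (-1/(C1 + 3*a))^(1/3)
 h(a) = (-1/(C1 + a))^(1/3)*(-3^(2/3) - 3*3^(1/6)*I)/6
 h(a) = (-1/(C1 + a))^(1/3)*(-3^(2/3) + 3*3^(1/6)*I)/6


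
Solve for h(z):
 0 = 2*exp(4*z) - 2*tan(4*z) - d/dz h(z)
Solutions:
 h(z) = C1 + exp(4*z)/2 + log(cos(4*z))/2


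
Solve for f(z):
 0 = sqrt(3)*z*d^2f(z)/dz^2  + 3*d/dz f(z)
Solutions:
 f(z) = C1 + C2*z^(1 - sqrt(3))


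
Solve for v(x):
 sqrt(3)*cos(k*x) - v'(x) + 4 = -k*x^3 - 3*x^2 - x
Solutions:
 v(x) = C1 + k*x^4/4 + x^3 + x^2/2 + 4*x + sqrt(3)*sin(k*x)/k


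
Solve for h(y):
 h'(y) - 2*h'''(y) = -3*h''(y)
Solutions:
 h(y) = C1 + C2*exp(y*(3 - sqrt(17))/4) + C3*exp(y*(3 + sqrt(17))/4)


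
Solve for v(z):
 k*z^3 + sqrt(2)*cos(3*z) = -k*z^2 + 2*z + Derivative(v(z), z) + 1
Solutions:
 v(z) = C1 + k*z^4/4 + k*z^3/3 - z^2 - z + sqrt(2)*sin(3*z)/3


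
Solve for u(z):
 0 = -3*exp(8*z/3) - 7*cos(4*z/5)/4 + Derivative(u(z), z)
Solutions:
 u(z) = C1 + 9*exp(8*z/3)/8 + 35*sin(4*z/5)/16


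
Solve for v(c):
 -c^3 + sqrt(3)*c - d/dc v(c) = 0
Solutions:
 v(c) = C1 - c^4/4 + sqrt(3)*c^2/2


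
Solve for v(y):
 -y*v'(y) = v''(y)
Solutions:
 v(y) = C1 + C2*erf(sqrt(2)*y/2)


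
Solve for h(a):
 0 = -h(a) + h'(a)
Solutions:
 h(a) = C1*exp(a)


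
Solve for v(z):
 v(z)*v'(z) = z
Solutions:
 v(z) = -sqrt(C1 + z^2)
 v(z) = sqrt(C1 + z^2)


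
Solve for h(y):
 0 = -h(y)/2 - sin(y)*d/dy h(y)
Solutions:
 h(y) = C1*(cos(y) + 1)^(1/4)/(cos(y) - 1)^(1/4)


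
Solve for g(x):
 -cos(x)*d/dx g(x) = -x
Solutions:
 g(x) = C1 + Integral(x/cos(x), x)


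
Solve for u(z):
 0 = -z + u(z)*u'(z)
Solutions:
 u(z) = -sqrt(C1 + z^2)
 u(z) = sqrt(C1 + z^2)


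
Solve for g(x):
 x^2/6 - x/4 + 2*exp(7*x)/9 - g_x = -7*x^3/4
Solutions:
 g(x) = C1 + 7*x^4/16 + x^3/18 - x^2/8 + 2*exp(7*x)/63


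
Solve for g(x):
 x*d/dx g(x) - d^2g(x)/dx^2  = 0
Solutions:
 g(x) = C1 + C2*erfi(sqrt(2)*x/2)


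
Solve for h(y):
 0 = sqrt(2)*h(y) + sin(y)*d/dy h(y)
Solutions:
 h(y) = C1*(cos(y) + 1)^(sqrt(2)/2)/(cos(y) - 1)^(sqrt(2)/2)


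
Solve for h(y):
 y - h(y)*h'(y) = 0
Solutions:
 h(y) = -sqrt(C1 + y^2)
 h(y) = sqrt(C1 + y^2)


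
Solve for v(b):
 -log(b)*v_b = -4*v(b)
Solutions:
 v(b) = C1*exp(4*li(b))


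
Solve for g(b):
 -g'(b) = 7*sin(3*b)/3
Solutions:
 g(b) = C1 + 7*cos(3*b)/9


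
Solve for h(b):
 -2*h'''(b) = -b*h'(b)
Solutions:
 h(b) = C1 + Integral(C2*airyai(2^(2/3)*b/2) + C3*airybi(2^(2/3)*b/2), b)


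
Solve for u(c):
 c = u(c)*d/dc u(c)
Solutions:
 u(c) = -sqrt(C1 + c^2)
 u(c) = sqrt(C1 + c^2)


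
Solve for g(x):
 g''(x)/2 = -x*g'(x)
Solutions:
 g(x) = C1 + C2*erf(x)


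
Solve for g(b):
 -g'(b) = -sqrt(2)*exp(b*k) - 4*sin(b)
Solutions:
 g(b) = C1 - 4*cos(b) + sqrt(2)*exp(b*k)/k


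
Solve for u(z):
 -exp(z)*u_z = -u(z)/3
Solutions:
 u(z) = C1*exp(-exp(-z)/3)


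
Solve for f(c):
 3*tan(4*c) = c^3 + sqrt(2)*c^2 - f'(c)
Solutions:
 f(c) = C1 + c^4/4 + sqrt(2)*c^3/3 + 3*log(cos(4*c))/4


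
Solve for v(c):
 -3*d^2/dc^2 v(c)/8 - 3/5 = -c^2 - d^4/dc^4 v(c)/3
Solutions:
 v(c) = C1 + C2*c + C3*exp(-3*sqrt(2)*c/4) + C4*exp(3*sqrt(2)*c/4) + 2*c^4/9 + 212*c^2/135


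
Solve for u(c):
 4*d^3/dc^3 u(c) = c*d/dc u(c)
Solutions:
 u(c) = C1 + Integral(C2*airyai(2^(1/3)*c/2) + C3*airybi(2^(1/3)*c/2), c)


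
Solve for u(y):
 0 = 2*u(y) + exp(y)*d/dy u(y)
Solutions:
 u(y) = C1*exp(2*exp(-y))


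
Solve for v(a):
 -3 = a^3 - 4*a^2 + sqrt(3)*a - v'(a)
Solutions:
 v(a) = C1 + a^4/4 - 4*a^3/3 + sqrt(3)*a^2/2 + 3*a


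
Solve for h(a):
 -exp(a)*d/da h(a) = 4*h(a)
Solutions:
 h(a) = C1*exp(4*exp(-a))


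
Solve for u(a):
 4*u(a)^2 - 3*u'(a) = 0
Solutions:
 u(a) = -3/(C1 + 4*a)


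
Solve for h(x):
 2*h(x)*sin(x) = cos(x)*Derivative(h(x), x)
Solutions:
 h(x) = C1/cos(x)^2


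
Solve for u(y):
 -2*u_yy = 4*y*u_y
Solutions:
 u(y) = C1 + C2*erf(y)


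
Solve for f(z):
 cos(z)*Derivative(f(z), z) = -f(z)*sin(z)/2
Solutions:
 f(z) = C1*sqrt(cos(z))


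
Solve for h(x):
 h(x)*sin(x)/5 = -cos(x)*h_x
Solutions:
 h(x) = C1*cos(x)^(1/5)


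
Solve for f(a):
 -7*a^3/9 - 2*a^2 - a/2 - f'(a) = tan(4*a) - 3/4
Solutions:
 f(a) = C1 - 7*a^4/36 - 2*a^3/3 - a^2/4 + 3*a/4 + log(cos(4*a))/4


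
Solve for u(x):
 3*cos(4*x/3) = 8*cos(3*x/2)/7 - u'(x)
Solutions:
 u(x) = C1 - 9*sin(4*x/3)/4 + 16*sin(3*x/2)/21


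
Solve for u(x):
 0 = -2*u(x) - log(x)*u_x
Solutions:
 u(x) = C1*exp(-2*li(x))


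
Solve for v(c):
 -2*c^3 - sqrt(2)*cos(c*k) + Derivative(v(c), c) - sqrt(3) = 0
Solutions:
 v(c) = C1 + c^4/2 + sqrt(3)*c + sqrt(2)*sin(c*k)/k


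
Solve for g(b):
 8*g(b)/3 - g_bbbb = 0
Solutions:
 g(b) = C1*exp(-6^(3/4)*b/3) + C2*exp(6^(3/4)*b/3) + C3*sin(6^(3/4)*b/3) + C4*cos(6^(3/4)*b/3)


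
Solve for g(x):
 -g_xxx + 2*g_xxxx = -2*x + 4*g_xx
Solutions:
 g(x) = C1 + C2*x + C3*exp(x*(1 - sqrt(33))/4) + C4*exp(x*(1 + sqrt(33))/4) + x^3/12 - x^2/16


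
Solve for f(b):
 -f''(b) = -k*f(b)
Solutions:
 f(b) = C1*exp(-b*sqrt(k)) + C2*exp(b*sqrt(k))


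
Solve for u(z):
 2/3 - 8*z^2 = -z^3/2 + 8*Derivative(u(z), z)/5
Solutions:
 u(z) = C1 + 5*z^4/64 - 5*z^3/3 + 5*z/12


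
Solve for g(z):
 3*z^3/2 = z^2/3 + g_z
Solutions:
 g(z) = C1 + 3*z^4/8 - z^3/9


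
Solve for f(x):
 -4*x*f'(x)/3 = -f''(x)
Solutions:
 f(x) = C1 + C2*erfi(sqrt(6)*x/3)


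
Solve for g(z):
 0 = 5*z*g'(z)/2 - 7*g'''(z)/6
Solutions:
 g(z) = C1 + Integral(C2*airyai(15^(1/3)*7^(2/3)*z/7) + C3*airybi(15^(1/3)*7^(2/3)*z/7), z)


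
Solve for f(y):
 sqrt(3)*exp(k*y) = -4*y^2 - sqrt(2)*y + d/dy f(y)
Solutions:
 f(y) = C1 + 4*y^3/3 + sqrt(2)*y^2/2 + sqrt(3)*exp(k*y)/k


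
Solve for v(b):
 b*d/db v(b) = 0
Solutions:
 v(b) = C1


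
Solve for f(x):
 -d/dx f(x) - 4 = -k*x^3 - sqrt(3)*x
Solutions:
 f(x) = C1 + k*x^4/4 + sqrt(3)*x^2/2 - 4*x


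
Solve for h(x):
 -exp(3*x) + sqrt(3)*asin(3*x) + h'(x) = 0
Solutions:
 h(x) = C1 - sqrt(3)*(x*asin(3*x) + sqrt(1 - 9*x^2)/3) + exp(3*x)/3


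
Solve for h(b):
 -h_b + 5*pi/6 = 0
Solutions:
 h(b) = C1 + 5*pi*b/6


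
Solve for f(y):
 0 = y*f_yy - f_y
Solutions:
 f(y) = C1 + C2*y^2


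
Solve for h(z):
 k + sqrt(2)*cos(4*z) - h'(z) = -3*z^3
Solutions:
 h(z) = C1 + k*z + 3*z^4/4 + sqrt(2)*sin(4*z)/4


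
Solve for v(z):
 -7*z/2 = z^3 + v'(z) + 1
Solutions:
 v(z) = C1 - z^4/4 - 7*z^2/4 - z


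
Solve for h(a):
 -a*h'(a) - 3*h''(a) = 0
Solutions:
 h(a) = C1 + C2*erf(sqrt(6)*a/6)


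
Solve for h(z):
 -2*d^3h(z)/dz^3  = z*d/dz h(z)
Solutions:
 h(z) = C1 + Integral(C2*airyai(-2^(2/3)*z/2) + C3*airybi(-2^(2/3)*z/2), z)


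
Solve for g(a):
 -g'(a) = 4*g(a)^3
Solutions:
 g(a) = -sqrt(2)*sqrt(-1/(C1 - 4*a))/2
 g(a) = sqrt(2)*sqrt(-1/(C1 - 4*a))/2


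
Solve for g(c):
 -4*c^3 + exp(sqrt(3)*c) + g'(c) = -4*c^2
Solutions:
 g(c) = C1 + c^4 - 4*c^3/3 - sqrt(3)*exp(sqrt(3)*c)/3


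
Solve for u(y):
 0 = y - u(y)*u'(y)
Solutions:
 u(y) = -sqrt(C1 + y^2)
 u(y) = sqrt(C1 + y^2)


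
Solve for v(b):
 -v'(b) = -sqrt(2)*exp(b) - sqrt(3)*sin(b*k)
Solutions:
 v(b) = C1 + sqrt(2)*exp(b) - sqrt(3)*cos(b*k)/k


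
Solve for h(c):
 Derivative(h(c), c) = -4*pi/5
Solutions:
 h(c) = C1 - 4*pi*c/5


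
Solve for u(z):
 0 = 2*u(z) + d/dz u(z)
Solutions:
 u(z) = C1*exp(-2*z)


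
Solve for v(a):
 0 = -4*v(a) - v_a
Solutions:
 v(a) = C1*exp(-4*a)


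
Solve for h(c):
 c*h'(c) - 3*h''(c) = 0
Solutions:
 h(c) = C1 + C2*erfi(sqrt(6)*c/6)


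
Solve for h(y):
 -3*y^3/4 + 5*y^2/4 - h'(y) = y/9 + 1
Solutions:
 h(y) = C1 - 3*y^4/16 + 5*y^3/12 - y^2/18 - y


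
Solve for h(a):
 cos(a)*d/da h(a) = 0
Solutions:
 h(a) = C1


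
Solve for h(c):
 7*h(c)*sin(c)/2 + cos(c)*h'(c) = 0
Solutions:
 h(c) = C1*cos(c)^(7/2)


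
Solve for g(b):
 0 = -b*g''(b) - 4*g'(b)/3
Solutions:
 g(b) = C1 + C2/b^(1/3)


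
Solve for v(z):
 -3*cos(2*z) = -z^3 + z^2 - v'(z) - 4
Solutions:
 v(z) = C1 - z^4/4 + z^3/3 - 4*z + 3*sin(2*z)/2


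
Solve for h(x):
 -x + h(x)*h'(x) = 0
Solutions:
 h(x) = -sqrt(C1 + x^2)
 h(x) = sqrt(C1 + x^2)


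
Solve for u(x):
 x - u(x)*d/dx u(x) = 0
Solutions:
 u(x) = -sqrt(C1 + x^2)
 u(x) = sqrt(C1 + x^2)


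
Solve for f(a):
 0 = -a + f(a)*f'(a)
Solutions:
 f(a) = -sqrt(C1 + a^2)
 f(a) = sqrt(C1 + a^2)


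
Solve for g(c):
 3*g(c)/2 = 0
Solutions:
 g(c) = 0


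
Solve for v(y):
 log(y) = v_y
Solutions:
 v(y) = C1 + y*log(y) - y


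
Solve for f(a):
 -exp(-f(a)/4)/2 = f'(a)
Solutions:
 f(a) = 4*log(C1 - a/8)


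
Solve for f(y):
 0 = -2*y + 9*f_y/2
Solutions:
 f(y) = C1 + 2*y^2/9


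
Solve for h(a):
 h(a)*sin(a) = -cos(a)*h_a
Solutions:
 h(a) = C1*cos(a)


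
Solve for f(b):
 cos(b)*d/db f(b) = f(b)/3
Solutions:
 f(b) = C1*(sin(b) + 1)^(1/6)/(sin(b) - 1)^(1/6)


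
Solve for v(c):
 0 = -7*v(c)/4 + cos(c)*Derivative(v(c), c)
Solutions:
 v(c) = C1*(sin(c) + 1)^(7/8)/(sin(c) - 1)^(7/8)


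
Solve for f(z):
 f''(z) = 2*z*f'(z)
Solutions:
 f(z) = C1 + C2*erfi(z)


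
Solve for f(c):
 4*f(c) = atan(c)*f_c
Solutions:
 f(c) = C1*exp(4*Integral(1/atan(c), c))


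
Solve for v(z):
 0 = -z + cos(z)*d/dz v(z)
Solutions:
 v(z) = C1 + Integral(z/cos(z), z)


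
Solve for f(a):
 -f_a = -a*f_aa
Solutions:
 f(a) = C1 + C2*a^2


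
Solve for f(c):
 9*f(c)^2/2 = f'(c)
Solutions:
 f(c) = -2/(C1 + 9*c)


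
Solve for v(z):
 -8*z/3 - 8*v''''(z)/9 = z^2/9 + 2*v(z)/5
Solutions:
 v(z) = -5*z^2/18 - 20*z/3 + (C1*sin(sqrt(3)*5^(3/4)*z/10) + C2*cos(sqrt(3)*5^(3/4)*z/10))*exp(-sqrt(3)*5^(3/4)*z/10) + (C3*sin(sqrt(3)*5^(3/4)*z/10) + C4*cos(sqrt(3)*5^(3/4)*z/10))*exp(sqrt(3)*5^(3/4)*z/10)


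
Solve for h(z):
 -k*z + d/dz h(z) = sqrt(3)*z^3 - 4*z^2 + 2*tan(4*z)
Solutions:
 h(z) = C1 + k*z^2/2 + sqrt(3)*z^4/4 - 4*z^3/3 - log(cos(4*z))/2


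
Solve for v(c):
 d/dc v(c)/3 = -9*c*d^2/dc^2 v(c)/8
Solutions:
 v(c) = C1 + C2*c^(19/27)


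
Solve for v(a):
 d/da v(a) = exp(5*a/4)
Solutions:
 v(a) = C1 + 4*exp(5*a/4)/5


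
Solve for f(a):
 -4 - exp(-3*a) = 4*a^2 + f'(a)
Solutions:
 f(a) = C1 - 4*a^3/3 - 4*a + exp(-3*a)/3


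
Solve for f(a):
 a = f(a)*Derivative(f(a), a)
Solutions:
 f(a) = -sqrt(C1 + a^2)
 f(a) = sqrt(C1 + a^2)


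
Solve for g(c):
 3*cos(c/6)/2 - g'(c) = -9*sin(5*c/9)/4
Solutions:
 g(c) = C1 + 9*sin(c/6) - 81*cos(5*c/9)/20


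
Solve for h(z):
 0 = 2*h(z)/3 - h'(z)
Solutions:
 h(z) = C1*exp(2*z/3)


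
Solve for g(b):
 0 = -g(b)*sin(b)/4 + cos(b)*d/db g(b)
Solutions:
 g(b) = C1/cos(b)^(1/4)


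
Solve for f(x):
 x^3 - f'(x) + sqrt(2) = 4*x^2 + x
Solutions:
 f(x) = C1 + x^4/4 - 4*x^3/3 - x^2/2 + sqrt(2)*x


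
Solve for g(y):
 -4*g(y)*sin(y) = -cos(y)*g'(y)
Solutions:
 g(y) = C1/cos(y)^4


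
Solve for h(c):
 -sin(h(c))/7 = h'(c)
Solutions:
 c/7 + log(cos(h(c)) - 1)/2 - log(cos(h(c)) + 1)/2 = C1


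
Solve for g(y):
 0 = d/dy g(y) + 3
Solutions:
 g(y) = C1 - 3*y


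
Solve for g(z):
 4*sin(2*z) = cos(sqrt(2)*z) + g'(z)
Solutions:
 g(z) = C1 - sqrt(2)*sin(sqrt(2)*z)/2 - 2*cos(2*z)


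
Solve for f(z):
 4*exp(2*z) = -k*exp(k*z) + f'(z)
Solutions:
 f(z) = C1 + 2*exp(2*z) + exp(k*z)


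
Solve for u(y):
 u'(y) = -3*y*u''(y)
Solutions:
 u(y) = C1 + C2*y^(2/3)


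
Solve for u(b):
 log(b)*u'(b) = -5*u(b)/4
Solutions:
 u(b) = C1*exp(-5*li(b)/4)


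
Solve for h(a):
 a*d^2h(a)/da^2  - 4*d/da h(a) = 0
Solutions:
 h(a) = C1 + C2*a^5


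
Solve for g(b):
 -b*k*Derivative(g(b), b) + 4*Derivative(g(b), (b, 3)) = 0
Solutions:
 g(b) = C1 + Integral(C2*airyai(2^(1/3)*b*k^(1/3)/2) + C3*airybi(2^(1/3)*b*k^(1/3)/2), b)


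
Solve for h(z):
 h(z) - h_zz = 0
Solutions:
 h(z) = C1*exp(-z) + C2*exp(z)


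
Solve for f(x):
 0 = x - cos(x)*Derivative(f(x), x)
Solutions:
 f(x) = C1 + Integral(x/cos(x), x)


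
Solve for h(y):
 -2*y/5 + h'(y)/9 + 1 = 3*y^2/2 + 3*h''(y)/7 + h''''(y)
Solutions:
 h(y) = C1 + C2*exp(-y*(-6*882^(1/3)/(49 + sqrt(4669))^(1/3) + 84^(1/3)*(49 + sqrt(4669))^(1/3))/84)*sin(3^(1/6)*y*(18*98^(1/3)/(49 + sqrt(4669))^(1/3) + 28^(1/3)*3^(2/3)*(49 + sqrt(4669))^(1/3))/84) + C3*exp(-y*(-6*882^(1/3)/(49 + sqrt(4669))^(1/3) + 84^(1/3)*(49 + sqrt(4669))^(1/3))/84)*cos(3^(1/6)*y*(18*98^(1/3)/(49 + sqrt(4669))^(1/3) + 28^(1/3)*3^(2/3)*(49 + sqrt(4669))^(1/3))/84) + C4*exp(y*(-6*882^(1/3)/(49 + sqrt(4669))^(1/3) + 84^(1/3)*(49 + sqrt(4669))^(1/3))/42) + 9*y^3/2 + 3771*y^2/70 + 99612*y/245


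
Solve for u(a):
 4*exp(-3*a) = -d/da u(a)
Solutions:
 u(a) = C1 + 4*exp(-3*a)/3


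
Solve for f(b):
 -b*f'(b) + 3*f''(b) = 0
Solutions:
 f(b) = C1 + C2*erfi(sqrt(6)*b/6)


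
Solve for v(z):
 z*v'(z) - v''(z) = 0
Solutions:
 v(z) = C1 + C2*erfi(sqrt(2)*z/2)


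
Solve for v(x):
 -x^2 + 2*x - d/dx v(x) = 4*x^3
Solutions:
 v(x) = C1 - x^4 - x^3/3 + x^2


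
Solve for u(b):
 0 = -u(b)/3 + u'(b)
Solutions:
 u(b) = C1*exp(b/3)


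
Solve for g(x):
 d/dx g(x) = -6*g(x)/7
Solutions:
 g(x) = C1*exp(-6*x/7)


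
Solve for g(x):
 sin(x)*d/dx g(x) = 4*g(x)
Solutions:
 g(x) = C1*(cos(x)^2 - 2*cos(x) + 1)/(cos(x)^2 + 2*cos(x) + 1)


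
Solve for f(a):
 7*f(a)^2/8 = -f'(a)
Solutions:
 f(a) = 8/(C1 + 7*a)


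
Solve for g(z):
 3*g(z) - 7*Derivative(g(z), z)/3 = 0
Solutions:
 g(z) = C1*exp(9*z/7)


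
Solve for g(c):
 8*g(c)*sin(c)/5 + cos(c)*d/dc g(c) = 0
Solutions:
 g(c) = C1*cos(c)^(8/5)


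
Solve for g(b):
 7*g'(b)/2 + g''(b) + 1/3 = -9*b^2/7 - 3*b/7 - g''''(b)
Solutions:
 g(b) = C1 + C2*exp(-6^(1/3)*b*(-(63 + sqrt(4017))^(1/3) + 2*6^(1/3)/(63 + sqrt(4017))^(1/3))/12)*sin(2^(1/3)*3^(1/6)*b*(6*2^(1/3)/(63 + sqrt(4017))^(1/3) + 3^(2/3)*(63 + sqrt(4017))^(1/3))/12) + C3*exp(-6^(1/3)*b*(-(63 + sqrt(4017))^(1/3) + 2*6^(1/3)/(63 + sqrt(4017))^(1/3))/12)*cos(2^(1/3)*3^(1/6)*b*(6*2^(1/3)/(63 + sqrt(4017))^(1/3) + 3^(2/3)*(63 + sqrt(4017))^(1/3))/12) + C4*exp(6^(1/3)*b*(-(63 + sqrt(4017))^(1/3) + 2*6^(1/3)/(63 + sqrt(4017))^(1/3))/6) - 6*b^3/49 + 15*b^2/343 - 866*b/7203


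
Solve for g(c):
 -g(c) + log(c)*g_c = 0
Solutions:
 g(c) = C1*exp(li(c))


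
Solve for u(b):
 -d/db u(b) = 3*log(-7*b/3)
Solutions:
 u(b) = C1 - 3*b*log(-b) + 3*b*(-log(7) + 1 + log(3))


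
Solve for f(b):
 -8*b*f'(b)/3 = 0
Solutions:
 f(b) = C1


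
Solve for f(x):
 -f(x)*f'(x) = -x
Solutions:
 f(x) = -sqrt(C1 + x^2)
 f(x) = sqrt(C1 + x^2)


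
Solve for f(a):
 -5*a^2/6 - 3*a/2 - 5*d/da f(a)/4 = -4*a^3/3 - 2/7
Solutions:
 f(a) = C1 + 4*a^4/15 - 2*a^3/9 - 3*a^2/5 + 8*a/35


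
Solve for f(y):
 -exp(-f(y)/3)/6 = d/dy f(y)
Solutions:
 f(y) = 3*log(C1 - y/18)


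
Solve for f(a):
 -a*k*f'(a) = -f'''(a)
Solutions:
 f(a) = C1 + Integral(C2*airyai(a*k^(1/3)) + C3*airybi(a*k^(1/3)), a)


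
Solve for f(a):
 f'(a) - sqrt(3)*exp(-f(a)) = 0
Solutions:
 f(a) = log(C1 + sqrt(3)*a)


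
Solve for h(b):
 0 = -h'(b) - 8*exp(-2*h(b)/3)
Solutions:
 h(b) = 3*log(-sqrt(C1 - 8*b)) - 3*log(3) + 3*log(6)/2
 h(b) = 3*log(C1 - 8*b)/2 - 3*log(3) + 3*log(6)/2


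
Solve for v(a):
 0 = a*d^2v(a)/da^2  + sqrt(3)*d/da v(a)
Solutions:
 v(a) = C1 + C2*a^(1 - sqrt(3))


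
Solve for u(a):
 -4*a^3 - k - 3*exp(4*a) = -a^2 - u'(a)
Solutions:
 u(a) = C1 + a^4 - a^3/3 + a*k + 3*exp(4*a)/4


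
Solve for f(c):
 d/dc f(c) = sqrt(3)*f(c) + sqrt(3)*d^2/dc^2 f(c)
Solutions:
 f(c) = (C1*sin(sqrt(33)*c/6) + C2*cos(sqrt(33)*c/6))*exp(sqrt(3)*c/6)


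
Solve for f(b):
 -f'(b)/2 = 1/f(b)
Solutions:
 f(b) = -sqrt(C1 - 4*b)
 f(b) = sqrt(C1 - 4*b)


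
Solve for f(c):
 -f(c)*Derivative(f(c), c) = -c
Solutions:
 f(c) = -sqrt(C1 + c^2)
 f(c) = sqrt(C1 + c^2)


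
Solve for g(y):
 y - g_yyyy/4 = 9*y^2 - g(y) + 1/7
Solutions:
 g(y) = C1*exp(-sqrt(2)*y) + C2*exp(sqrt(2)*y) + C3*sin(sqrt(2)*y) + C4*cos(sqrt(2)*y) + 9*y^2 - y + 1/7


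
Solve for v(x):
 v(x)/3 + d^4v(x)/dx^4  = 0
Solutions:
 v(x) = (C1*sin(sqrt(2)*3^(3/4)*x/6) + C2*cos(sqrt(2)*3^(3/4)*x/6))*exp(-sqrt(2)*3^(3/4)*x/6) + (C3*sin(sqrt(2)*3^(3/4)*x/6) + C4*cos(sqrt(2)*3^(3/4)*x/6))*exp(sqrt(2)*3^(3/4)*x/6)


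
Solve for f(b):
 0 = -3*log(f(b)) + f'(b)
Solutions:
 li(f(b)) = C1 + 3*b


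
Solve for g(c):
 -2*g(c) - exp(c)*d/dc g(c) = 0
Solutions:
 g(c) = C1*exp(2*exp(-c))


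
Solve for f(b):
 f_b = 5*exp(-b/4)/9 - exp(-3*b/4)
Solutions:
 f(b) = C1 - 20*exp(-b/4)/9 + 4*exp(-3*b/4)/3


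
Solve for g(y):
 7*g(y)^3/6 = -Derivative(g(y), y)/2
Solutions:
 g(y) = -sqrt(6)*sqrt(-1/(C1 - 7*y))/2
 g(y) = sqrt(6)*sqrt(-1/(C1 - 7*y))/2


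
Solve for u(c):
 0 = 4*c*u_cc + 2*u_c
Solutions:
 u(c) = C1 + C2*sqrt(c)


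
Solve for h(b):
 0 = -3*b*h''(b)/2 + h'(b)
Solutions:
 h(b) = C1 + C2*b^(5/3)


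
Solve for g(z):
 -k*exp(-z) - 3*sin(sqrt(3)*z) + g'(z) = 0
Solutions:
 g(z) = C1 - k*exp(-z) - sqrt(3)*cos(sqrt(3)*z)


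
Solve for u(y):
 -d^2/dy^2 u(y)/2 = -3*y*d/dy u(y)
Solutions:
 u(y) = C1 + C2*erfi(sqrt(3)*y)


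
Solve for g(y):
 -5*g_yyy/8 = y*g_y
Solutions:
 g(y) = C1 + Integral(C2*airyai(-2*5^(2/3)*y/5) + C3*airybi(-2*5^(2/3)*y/5), y)


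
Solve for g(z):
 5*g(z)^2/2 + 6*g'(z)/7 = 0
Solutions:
 g(z) = 12/(C1 + 35*z)


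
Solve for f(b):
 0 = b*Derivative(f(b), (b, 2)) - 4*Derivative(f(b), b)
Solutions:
 f(b) = C1 + C2*b^5


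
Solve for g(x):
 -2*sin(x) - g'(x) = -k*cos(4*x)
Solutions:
 g(x) = C1 + k*sin(4*x)/4 + 2*cos(x)


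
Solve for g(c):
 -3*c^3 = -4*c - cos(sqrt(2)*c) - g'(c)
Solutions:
 g(c) = C1 + 3*c^4/4 - 2*c^2 - sqrt(2)*sin(sqrt(2)*c)/2


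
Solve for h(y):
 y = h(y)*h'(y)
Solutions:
 h(y) = -sqrt(C1 + y^2)
 h(y) = sqrt(C1 + y^2)


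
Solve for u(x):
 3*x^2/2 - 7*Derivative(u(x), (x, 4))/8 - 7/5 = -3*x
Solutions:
 u(x) = C1 + C2*x + C3*x^2 + C4*x^3 + x^6/210 + x^5/35 - x^4/15


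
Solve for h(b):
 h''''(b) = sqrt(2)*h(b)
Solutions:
 h(b) = C1*exp(-2^(1/8)*b) + C2*exp(2^(1/8)*b) + C3*sin(2^(1/8)*b) + C4*cos(2^(1/8)*b)


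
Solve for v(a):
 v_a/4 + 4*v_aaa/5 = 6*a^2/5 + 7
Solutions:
 v(a) = C1 + C2*sin(sqrt(5)*a/4) + C3*cos(sqrt(5)*a/4) + 8*a^3/5 - 68*a/25


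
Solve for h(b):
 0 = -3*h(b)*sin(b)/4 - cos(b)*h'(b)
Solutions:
 h(b) = C1*cos(b)^(3/4)


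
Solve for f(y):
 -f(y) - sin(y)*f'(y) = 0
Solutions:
 f(y) = C1*sqrt(cos(y) + 1)/sqrt(cos(y) - 1)


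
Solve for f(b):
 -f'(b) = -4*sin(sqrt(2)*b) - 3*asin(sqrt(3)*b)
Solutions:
 f(b) = C1 + 3*b*asin(sqrt(3)*b) + sqrt(3)*sqrt(1 - 3*b^2) - 2*sqrt(2)*cos(sqrt(2)*b)


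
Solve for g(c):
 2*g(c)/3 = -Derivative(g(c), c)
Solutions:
 g(c) = C1*exp(-2*c/3)


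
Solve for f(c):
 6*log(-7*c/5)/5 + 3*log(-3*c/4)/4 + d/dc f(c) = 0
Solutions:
 f(c) = C1 - 39*c*log(-c)/20 + 3*c*(-8*log(7) - 5*log(3) + 10*log(2) + 8*log(5) + 13)/20


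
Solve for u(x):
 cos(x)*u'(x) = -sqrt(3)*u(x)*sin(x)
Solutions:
 u(x) = C1*cos(x)^(sqrt(3))


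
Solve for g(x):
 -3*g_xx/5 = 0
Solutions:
 g(x) = C1 + C2*x


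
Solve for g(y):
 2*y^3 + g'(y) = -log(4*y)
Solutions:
 g(y) = C1 - y^4/2 - y*log(y) - y*log(4) + y


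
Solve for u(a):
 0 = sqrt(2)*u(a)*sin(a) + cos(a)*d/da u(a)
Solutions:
 u(a) = C1*cos(a)^(sqrt(2))


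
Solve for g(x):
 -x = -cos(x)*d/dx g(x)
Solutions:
 g(x) = C1 + Integral(x/cos(x), x)


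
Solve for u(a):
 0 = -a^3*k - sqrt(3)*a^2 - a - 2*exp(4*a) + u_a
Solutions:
 u(a) = C1 + a^4*k/4 + sqrt(3)*a^3/3 + a^2/2 + exp(4*a)/2


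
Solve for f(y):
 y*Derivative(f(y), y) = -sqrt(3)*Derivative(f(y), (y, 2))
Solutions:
 f(y) = C1 + C2*erf(sqrt(2)*3^(3/4)*y/6)


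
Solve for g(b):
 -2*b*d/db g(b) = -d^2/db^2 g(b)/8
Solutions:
 g(b) = C1 + C2*erfi(2*sqrt(2)*b)


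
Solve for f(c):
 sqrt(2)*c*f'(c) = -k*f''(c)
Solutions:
 f(c) = C1 + C2*sqrt(k)*erf(2^(3/4)*c*sqrt(1/k)/2)


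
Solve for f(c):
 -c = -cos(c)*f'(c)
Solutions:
 f(c) = C1 + Integral(c/cos(c), c)


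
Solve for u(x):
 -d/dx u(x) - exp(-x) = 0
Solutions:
 u(x) = C1 + exp(-x)


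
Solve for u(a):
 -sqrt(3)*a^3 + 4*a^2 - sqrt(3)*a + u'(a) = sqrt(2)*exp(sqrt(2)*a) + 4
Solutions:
 u(a) = C1 + sqrt(3)*a^4/4 - 4*a^3/3 + sqrt(3)*a^2/2 + 4*a + exp(sqrt(2)*a)


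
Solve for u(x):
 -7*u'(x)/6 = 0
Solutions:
 u(x) = C1


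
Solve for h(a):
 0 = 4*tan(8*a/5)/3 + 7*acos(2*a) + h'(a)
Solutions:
 h(a) = C1 - 7*a*acos(2*a) + 7*sqrt(1 - 4*a^2)/2 + 5*log(cos(8*a/5))/6


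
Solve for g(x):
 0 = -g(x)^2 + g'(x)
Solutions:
 g(x) = -1/(C1 + x)


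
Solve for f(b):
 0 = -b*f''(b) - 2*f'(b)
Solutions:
 f(b) = C1 + C2/b


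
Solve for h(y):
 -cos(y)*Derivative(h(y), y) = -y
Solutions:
 h(y) = C1 + Integral(y/cos(y), y)


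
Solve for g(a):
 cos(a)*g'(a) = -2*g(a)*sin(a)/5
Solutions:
 g(a) = C1*cos(a)^(2/5)


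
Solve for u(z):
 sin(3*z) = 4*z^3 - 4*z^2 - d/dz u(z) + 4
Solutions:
 u(z) = C1 + z^4 - 4*z^3/3 + 4*z + cos(3*z)/3


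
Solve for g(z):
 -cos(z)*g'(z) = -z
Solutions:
 g(z) = C1 + Integral(z/cos(z), z)


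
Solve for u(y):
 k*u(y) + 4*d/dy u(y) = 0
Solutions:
 u(y) = C1*exp(-k*y/4)


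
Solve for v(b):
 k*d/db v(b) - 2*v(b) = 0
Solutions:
 v(b) = C1*exp(2*b/k)


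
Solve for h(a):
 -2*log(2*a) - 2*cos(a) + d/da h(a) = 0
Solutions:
 h(a) = C1 + 2*a*log(a) - 2*a + 2*a*log(2) + 2*sin(a)


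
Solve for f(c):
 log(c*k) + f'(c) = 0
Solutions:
 f(c) = C1 - c*log(c*k) + c


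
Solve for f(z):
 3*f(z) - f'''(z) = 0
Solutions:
 f(z) = C3*exp(3^(1/3)*z) + (C1*sin(3^(5/6)*z/2) + C2*cos(3^(5/6)*z/2))*exp(-3^(1/3)*z/2)


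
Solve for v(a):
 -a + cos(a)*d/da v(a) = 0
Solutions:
 v(a) = C1 + Integral(a/cos(a), a)


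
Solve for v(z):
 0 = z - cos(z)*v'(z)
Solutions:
 v(z) = C1 + Integral(z/cos(z), z)


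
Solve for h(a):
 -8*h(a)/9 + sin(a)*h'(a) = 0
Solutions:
 h(a) = C1*(cos(a) - 1)^(4/9)/(cos(a) + 1)^(4/9)


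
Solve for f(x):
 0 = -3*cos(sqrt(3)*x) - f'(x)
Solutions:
 f(x) = C1 - sqrt(3)*sin(sqrt(3)*x)


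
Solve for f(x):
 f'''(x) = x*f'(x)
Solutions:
 f(x) = C1 + Integral(C2*airyai(x) + C3*airybi(x), x)


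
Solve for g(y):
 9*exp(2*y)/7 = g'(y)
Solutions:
 g(y) = C1 + 9*exp(2*y)/14


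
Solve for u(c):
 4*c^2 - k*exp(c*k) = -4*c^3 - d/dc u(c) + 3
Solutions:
 u(c) = C1 - c^4 - 4*c^3/3 + 3*c + exp(c*k)


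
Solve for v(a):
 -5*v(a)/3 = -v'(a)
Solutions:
 v(a) = C1*exp(5*a/3)


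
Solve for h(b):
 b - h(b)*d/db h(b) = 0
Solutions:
 h(b) = -sqrt(C1 + b^2)
 h(b) = sqrt(C1 + b^2)


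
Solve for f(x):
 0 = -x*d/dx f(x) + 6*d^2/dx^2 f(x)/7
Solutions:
 f(x) = C1 + C2*erfi(sqrt(21)*x/6)


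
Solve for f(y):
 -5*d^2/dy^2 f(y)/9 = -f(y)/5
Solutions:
 f(y) = C1*exp(-3*y/5) + C2*exp(3*y/5)


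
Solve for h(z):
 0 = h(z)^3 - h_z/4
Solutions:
 h(z) = -sqrt(2)*sqrt(-1/(C1 + 4*z))/2
 h(z) = sqrt(2)*sqrt(-1/(C1 + 4*z))/2


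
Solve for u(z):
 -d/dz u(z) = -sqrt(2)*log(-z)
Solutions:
 u(z) = C1 + sqrt(2)*z*log(-z) - sqrt(2)*z


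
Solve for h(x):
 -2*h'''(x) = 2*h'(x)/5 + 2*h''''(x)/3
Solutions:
 h(x) = C1 + C2*exp(x*(-1 + 10^(1/3)/(2*(sqrt(69) + 13)^(1/3)) + 10^(2/3)*(sqrt(69) + 13)^(1/3)/20))*sin(10^(1/3)*sqrt(3)*x*(-10^(1/3)*(sqrt(69) + 13)^(1/3) + 10/(sqrt(69) + 13)^(1/3))/20) + C3*exp(x*(-1 + 10^(1/3)/(2*(sqrt(69) + 13)^(1/3)) + 10^(2/3)*(sqrt(69) + 13)^(1/3)/20))*cos(10^(1/3)*sqrt(3)*x*(-10^(1/3)*(sqrt(69) + 13)^(1/3) + 10/(sqrt(69) + 13)^(1/3))/20) + C4*exp(-x*(10^(1/3)/(sqrt(69) + 13)^(1/3) + 1 + 10^(2/3)*(sqrt(69) + 13)^(1/3)/10))


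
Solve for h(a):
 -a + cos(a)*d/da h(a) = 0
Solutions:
 h(a) = C1 + Integral(a/cos(a), a)


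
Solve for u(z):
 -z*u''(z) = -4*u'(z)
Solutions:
 u(z) = C1 + C2*z^5


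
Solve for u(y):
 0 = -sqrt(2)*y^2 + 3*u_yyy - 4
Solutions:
 u(y) = C1 + C2*y + C3*y^2 + sqrt(2)*y^5/180 + 2*y^3/9


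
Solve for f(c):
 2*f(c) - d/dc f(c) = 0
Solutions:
 f(c) = C1*exp(2*c)


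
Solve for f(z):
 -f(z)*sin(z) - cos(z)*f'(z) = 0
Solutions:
 f(z) = C1*cos(z)


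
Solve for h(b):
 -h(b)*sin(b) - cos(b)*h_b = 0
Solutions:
 h(b) = C1*cos(b)


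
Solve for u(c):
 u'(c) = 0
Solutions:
 u(c) = C1


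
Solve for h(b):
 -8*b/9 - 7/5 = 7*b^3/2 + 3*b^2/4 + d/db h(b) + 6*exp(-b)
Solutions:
 h(b) = C1 - 7*b^4/8 - b^3/4 - 4*b^2/9 - 7*b/5 + 6*exp(-b)


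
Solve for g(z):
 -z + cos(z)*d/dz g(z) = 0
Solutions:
 g(z) = C1 + Integral(z/cos(z), z)


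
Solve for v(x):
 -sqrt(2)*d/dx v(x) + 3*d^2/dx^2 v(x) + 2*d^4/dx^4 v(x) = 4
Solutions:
 v(x) = C1 + C2*exp(sqrt(2)*x*(-(1 + sqrt(2))^(1/3) + (1 + sqrt(2))^(-1/3))/4)*sin(sqrt(6)*x*((1 + sqrt(2))^(-1/3) + (1 + sqrt(2))^(1/3))/4) + C3*exp(sqrt(2)*x*(-(1 + sqrt(2))^(1/3) + (1 + sqrt(2))^(-1/3))/4)*cos(sqrt(6)*x*((1 + sqrt(2))^(-1/3) + (1 + sqrt(2))^(1/3))/4) + C4*exp(-sqrt(2)*x*(-(1 + sqrt(2))^(1/3) + (1 + sqrt(2))^(-1/3))/2) - 2*sqrt(2)*x


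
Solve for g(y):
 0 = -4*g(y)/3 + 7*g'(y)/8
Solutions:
 g(y) = C1*exp(32*y/21)


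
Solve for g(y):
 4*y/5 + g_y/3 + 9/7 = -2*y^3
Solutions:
 g(y) = C1 - 3*y^4/2 - 6*y^2/5 - 27*y/7


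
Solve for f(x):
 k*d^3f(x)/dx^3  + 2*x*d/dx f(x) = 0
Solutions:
 f(x) = C1 + Integral(C2*airyai(2^(1/3)*x*(-1/k)^(1/3)) + C3*airybi(2^(1/3)*x*(-1/k)^(1/3)), x)


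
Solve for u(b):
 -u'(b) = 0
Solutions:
 u(b) = C1


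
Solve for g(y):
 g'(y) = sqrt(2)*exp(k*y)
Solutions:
 g(y) = C1 + sqrt(2)*exp(k*y)/k


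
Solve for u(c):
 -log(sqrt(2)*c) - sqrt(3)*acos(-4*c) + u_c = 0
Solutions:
 u(c) = C1 + c*log(c) - c + c*log(2)/2 + sqrt(3)*(c*acos(-4*c) + sqrt(1 - 16*c^2)/4)


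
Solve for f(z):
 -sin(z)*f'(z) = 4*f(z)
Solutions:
 f(z) = C1*(cos(z)^2 + 2*cos(z) + 1)/(cos(z)^2 - 2*cos(z) + 1)


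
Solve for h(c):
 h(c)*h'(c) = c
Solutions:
 h(c) = -sqrt(C1 + c^2)
 h(c) = sqrt(C1 + c^2)


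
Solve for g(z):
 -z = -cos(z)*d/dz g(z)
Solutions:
 g(z) = C1 + Integral(z/cos(z), z)


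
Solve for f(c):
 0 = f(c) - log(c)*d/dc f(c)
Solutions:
 f(c) = C1*exp(li(c))


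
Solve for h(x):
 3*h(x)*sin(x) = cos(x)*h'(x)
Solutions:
 h(x) = C1/cos(x)^3


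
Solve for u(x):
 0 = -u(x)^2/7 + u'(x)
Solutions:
 u(x) = -7/(C1 + x)


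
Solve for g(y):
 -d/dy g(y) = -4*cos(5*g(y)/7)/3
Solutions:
 -4*y/3 - 7*log(sin(5*g(y)/7) - 1)/10 + 7*log(sin(5*g(y)/7) + 1)/10 = C1


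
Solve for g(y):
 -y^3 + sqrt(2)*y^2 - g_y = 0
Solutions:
 g(y) = C1 - y^4/4 + sqrt(2)*y^3/3


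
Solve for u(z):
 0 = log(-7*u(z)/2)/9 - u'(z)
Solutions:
 -9*Integral(1/(log(-_y) - log(2) + log(7)), (_y, u(z))) = C1 - z


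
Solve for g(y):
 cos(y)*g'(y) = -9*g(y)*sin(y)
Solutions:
 g(y) = C1*cos(y)^9


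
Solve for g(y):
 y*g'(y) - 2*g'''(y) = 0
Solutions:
 g(y) = C1 + Integral(C2*airyai(2^(2/3)*y/2) + C3*airybi(2^(2/3)*y/2), y)


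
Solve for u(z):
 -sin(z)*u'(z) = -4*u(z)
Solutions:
 u(z) = C1*(cos(z)^2 - 2*cos(z) + 1)/(cos(z)^2 + 2*cos(z) + 1)


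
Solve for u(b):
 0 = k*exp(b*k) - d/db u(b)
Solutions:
 u(b) = C1 + exp(b*k)


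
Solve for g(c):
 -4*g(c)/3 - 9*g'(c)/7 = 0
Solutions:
 g(c) = C1*exp(-28*c/27)


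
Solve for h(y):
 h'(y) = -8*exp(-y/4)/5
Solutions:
 h(y) = C1 + 32*exp(-y/4)/5


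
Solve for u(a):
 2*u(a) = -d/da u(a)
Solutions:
 u(a) = C1*exp(-2*a)


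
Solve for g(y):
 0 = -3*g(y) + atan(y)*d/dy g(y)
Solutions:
 g(y) = C1*exp(3*Integral(1/atan(y), y))


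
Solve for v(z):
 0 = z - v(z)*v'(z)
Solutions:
 v(z) = -sqrt(C1 + z^2)
 v(z) = sqrt(C1 + z^2)


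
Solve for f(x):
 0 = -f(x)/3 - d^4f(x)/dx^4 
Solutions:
 f(x) = (C1*sin(sqrt(2)*3^(3/4)*x/6) + C2*cos(sqrt(2)*3^(3/4)*x/6))*exp(-sqrt(2)*3^(3/4)*x/6) + (C3*sin(sqrt(2)*3^(3/4)*x/6) + C4*cos(sqrt(2)*3^(3/4)*x/6))*exp(sqrt(2)*3^(3/4)*x/6)


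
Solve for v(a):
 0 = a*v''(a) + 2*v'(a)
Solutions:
 v(a) = C1 + C2/a


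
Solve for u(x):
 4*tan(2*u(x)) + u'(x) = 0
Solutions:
 u(x) = -asin(C1*exp(-8*x))/2 + pi/2
 u(x) = asin(C1*exp(-8*x))/2


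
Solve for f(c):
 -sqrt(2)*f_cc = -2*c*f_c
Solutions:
 f(c) = C1 + C2*erfi(2^(3/4)*c/2)


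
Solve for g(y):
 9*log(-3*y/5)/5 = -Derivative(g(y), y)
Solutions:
 g(y) = C1 - 9*y*log(-y)/5 + 9*y*(-log(3) + 1 + log(5))/5


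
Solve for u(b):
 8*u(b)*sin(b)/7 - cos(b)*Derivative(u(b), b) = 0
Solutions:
 u(b) = C1/cos(b)^(8/7)


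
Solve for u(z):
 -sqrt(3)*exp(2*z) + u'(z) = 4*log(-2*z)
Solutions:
 u(z) = C1 + 4*z*log(-z) + 4*z*(-1 + log(2)) + sqrt(3)*exp(2*z)/2


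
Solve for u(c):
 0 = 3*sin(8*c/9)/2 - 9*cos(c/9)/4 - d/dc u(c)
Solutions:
 u(c) = C1 - 81*sin(c/9)/4 - 27*cos(8*c/9)/16


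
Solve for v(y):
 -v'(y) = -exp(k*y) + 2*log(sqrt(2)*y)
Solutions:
 v(y) = C1 - 2*y*log(y) + y*(2 - log(2)) + Piecewise((exp(k*y)/k, Ne(k, 0)), (y, True))


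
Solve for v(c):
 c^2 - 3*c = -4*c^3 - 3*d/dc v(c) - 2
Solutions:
 v(c) = C1 - c^4/3 - c^3/9 + c^2/2 - 2*c/3


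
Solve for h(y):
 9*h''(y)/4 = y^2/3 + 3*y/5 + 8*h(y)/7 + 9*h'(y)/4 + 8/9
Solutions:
 h(y) = C1*exp(y*(21 - sqrt(1337))/42) + C2*exp(y*(21 + sqrt(1337))/42) - 7*y^2/24 + 399*y/640 - 581273/184320


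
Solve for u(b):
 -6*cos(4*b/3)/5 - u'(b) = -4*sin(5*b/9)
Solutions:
 u(b) = C1 - 9*sin(4*b/3)/10 - 36*cos(5*b/9)/5


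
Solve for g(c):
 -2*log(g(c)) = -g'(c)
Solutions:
 li(g(c)) = C1 + 2*c


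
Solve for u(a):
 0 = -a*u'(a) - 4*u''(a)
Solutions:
 u(a) = C1 + C2*erf(sqrt(2)*a/4)


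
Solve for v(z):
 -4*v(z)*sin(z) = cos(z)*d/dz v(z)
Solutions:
 v(z) = C1*cos(z)^4


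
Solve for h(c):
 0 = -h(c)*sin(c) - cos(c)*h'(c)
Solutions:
 h(c) = C1*cos(c)


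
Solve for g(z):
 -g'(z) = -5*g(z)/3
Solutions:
 g(z) = C1*exp(5*z/3)


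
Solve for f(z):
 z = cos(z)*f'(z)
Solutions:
 f(z) = C1 + Integral(z/cos(z), z)


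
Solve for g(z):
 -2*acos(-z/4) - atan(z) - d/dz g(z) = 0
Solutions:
 g(z) = C1 - 2*z*acos(-z/4) - z*atan(z) - 2*sqrt(16 - z^2) + log(z^2 + 1)/2


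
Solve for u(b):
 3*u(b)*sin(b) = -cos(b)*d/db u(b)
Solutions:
 u(b) = C1*cos(b)^3


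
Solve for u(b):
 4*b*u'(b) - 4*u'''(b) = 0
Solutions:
 u(b) = C1 + Integral(C2*airyai(b) + C3*airybi(b), b)


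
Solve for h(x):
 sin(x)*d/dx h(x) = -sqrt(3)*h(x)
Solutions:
 h(x) = C1*(cos(x) + 1)^(sqrt(3)/2)/(cos(x) - 1)^(sqrt(3)/2)


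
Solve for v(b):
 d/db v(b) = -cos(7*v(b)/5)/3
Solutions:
 b/3 - 5*log(sin(7*v(b)/5) - 1)/14 + 5*log(sin(7*v(b)/5) + 1)/14 = C1


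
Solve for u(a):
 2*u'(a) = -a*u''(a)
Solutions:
 u(a) = C1 + C2/a


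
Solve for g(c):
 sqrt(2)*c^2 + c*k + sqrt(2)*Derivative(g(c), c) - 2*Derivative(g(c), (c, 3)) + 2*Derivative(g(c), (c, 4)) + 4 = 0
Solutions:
 g(c) = C1 + C2*exp(c*((-1 + sqrt(-4 + (-4 + 27*sqrt(2))^2/4)/2 + 27*sqrt(2)/4)^(-1/3) + 2 + (-1 + sqrt(-4 + (-4 + 27*sqrt(2))^2/4)/2 + 27*sqrt(2)/4)^(1/3))/6)*sin(sqrt(3)*c*(-(-1 + sqrt(-4 + (-2 + 27*sqrt(2)/2)^2)/2 + 27*sqrt(2)/4)^(1/3) + (-1 + sqrt(-4 + (-2 + 27*sqrt(2)/2)^2)/2 + 27*sqrt(2)/4)^(-1/3))/6) + C3*exp(c*((-1 + sqrt(-4 + (-4 + 27*sqrt(2))^2/4)/2 + 27*sqrt(2)/4)^(-1/3) + 2 + (-1 + sqrt(-4 + (-4 + 27*sqrt(2))^2/4)/2 + 27*sqrt(2)/4)^(1/3))/6)*cos(sqrt(3)*c*(-(-1 + sqrt(-4 + (-2 + 27*sqrt(2)/2)^2)/2 + 27*sqrt(2)/4)^(1/3) + (-1 + sqrt(-4 + (-2 + 27*sqrt(2)/2)^2)/2 + 27*sqrt(2)/4)^(-1/3))/6) + C4*exp(c*(-(-1 + sqrt(-4 + (-4 + 27*sqrt(2))^2/4)/2 + 27*sqrt(2)/4)^(1/3) - 1/(-1 + sqrt(-4 + (-4 + 27*sqrt(2))^2/4)/2 + 27*sqrt(2)/4)^(1/3) + 1)/3) - c^3/3 - sqrt(2)*c^2*k/4 - 4*sqrt(2)*c


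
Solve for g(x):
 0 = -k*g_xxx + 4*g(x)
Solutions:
 g(x) = C1*exp(2^(2/3)*x*(1/k)^(1/3)) + C2*exp(2^(2/3)*x*(-1 + sqrt(3)*I)*(1/k)^(1/3)/2) + C3*exp(-2^(2/3)*x*(1 + sqrt(3)*I)*(1/k)^(1/3)/2)


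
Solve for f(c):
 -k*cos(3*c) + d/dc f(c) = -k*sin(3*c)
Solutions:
 f(c) = C1 + sqrt(2)*k*sin(3*c + pi/4)/3


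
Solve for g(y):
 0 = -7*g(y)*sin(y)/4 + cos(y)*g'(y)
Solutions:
 g(y) = C1/cos(y)^(7/4)


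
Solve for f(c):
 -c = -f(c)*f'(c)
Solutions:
 f(c) = -sqrt(C1 + c^2)
 f(c) = sqrt(C1 + c^2)


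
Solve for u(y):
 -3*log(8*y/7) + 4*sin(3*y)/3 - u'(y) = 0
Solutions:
 u(y) = C1 - 3*y*log(y) - 9*y*log(2) + 3*y + 3*y*log(7) - 4*cos(3*y)/9


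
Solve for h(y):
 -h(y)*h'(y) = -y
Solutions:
 h(y) = -sqrt(C1 + y^2)
 h(y) = sqrt(C1 + y^2)


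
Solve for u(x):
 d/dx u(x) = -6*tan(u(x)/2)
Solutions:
 u(x) = -2*asin(C1*exp(-3*x)) + 2*pi
 u(x) = 2*asin(C1*exp(-3*x))


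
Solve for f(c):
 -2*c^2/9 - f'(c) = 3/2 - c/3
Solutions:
 f(c) = C1 - 2*c^3/27 + c^2/6 - 3*c/2


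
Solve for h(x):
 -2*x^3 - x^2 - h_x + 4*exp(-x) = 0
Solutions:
 h(x) = C1 - x^4/2 - x^3/3 - 4*exp(-x)


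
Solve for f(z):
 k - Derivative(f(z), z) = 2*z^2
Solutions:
 f(z) = C1 + k*z - 2*z^3/3


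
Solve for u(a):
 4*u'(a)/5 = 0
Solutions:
 u(a) = C1


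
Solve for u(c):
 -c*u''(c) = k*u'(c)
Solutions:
 u(c) = C1 + c^(1 - re(k))*(C2*sin(log(c)*Abs(im(k))) + C3*cos(log(c)*im(k)))


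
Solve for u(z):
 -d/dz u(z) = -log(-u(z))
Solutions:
 -li(-u(z)) = C1 + z


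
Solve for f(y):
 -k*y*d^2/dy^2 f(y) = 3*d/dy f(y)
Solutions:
 f(y) = C1 + y^(((re(k) - 3)*re(k) + im(k)^2)/(re(k)^2 + im(k)^2))*(C2*sin(3*log(y)*Abs(im(k))/(re(k)^2 + im(k)^2)) + C3*cos(3*log(y)*im(k)/(re(k)^2 + im(k)^2)))


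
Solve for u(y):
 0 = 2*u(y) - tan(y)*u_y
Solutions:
 u(y) = C1*sin(y)^2


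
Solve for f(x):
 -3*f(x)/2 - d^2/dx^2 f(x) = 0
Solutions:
 f(x) = C1*sin(sqrt(6)*x/2) + C2*cos(sqrt(6)*x/2)


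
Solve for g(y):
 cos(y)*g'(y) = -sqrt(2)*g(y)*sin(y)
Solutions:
 g(y) = C1*cos(y)^(sqrt(2))


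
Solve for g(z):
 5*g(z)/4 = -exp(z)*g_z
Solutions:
 g(z) = C1*exp(5*exp(-z)/4)


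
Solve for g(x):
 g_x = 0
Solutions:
 g(x) = C1


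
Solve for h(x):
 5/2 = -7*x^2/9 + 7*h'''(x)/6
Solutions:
 h(x) = C1 + C2*x + C3*x^2 + x^5/90 + 5*x^3/14


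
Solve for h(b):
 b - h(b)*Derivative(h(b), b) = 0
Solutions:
 h(b) = -sqrt(C1 + b^2)
 h(b) = sqrt(C1 + b^2)


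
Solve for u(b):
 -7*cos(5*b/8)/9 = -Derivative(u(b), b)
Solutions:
 u(b) = C1 + 56*sin(5*b/8)/45


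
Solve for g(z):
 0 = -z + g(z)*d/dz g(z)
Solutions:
 g(z) = -sqrt(C1 + z^2)
 g(z) = sqrt(C1 + z^2)


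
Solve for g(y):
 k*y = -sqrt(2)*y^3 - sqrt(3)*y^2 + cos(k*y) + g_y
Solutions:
 g(y) = C1 + k*y^2/2 + sqrt(2)*y^4/4 + sqrt(3)*y^3/3 - sin(k*y)/k


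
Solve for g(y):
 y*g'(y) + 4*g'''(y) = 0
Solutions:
 g(y) = C1 + Integral(C2*airyai(-2^(1/3)*y/2) + C3*airybi(-2^(1/3)*y/2), y)


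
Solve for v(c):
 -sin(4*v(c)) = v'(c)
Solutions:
 v(c) = -acos((-C1 - exp(8*c))/(C1 - exp(8*c)))/4 + pi/2
 v(c) = acos((-C1 - exp(8*c))/(C1 - exp(8*c)))/4


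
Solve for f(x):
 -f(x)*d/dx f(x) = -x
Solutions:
 f(x) = -sqrt(C1 + x^2)
 f(x) = sqrt(C1 + x^2)


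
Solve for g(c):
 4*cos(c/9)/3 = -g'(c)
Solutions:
 g(c) = C1 - 12*sin(c/9)


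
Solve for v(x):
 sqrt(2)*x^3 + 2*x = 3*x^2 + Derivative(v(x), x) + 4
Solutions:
 v(x) = C1 + sqrt(2)*x^4/4 - x^3 + x^2 - 4*x


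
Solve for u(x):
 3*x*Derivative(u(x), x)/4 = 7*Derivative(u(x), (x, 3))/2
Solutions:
 u(x) = C1 + Integral(C2*airyai(14^(2/3)*3^(1/3)*x/14) + C3*airybi(14^(2/3)*3^(1/3)*x/14), x)


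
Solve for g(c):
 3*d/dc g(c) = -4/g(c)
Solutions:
 g(c) = -sqrt(C1 - 24*c)/3
 g(c) = sqrt(C1 - 24*c)/3


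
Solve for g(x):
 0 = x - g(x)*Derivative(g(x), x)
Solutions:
 g(x) = -sqrt(C1 + x^2)
 g(x) = sqrt(C1 + x^2)


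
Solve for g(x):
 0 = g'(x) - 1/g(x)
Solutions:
 g(x) = -sqrt(C1 + 2*x)
 g(x) = sqrt(C1 + 2*x)


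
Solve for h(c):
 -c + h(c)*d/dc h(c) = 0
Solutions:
 h(c) = -sqrt(C1 + c^2)
 h(c) = sqrt(C1 + c^2)


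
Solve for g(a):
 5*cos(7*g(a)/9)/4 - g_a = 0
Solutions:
 -5*a/4 - 9*log(sin(7*g(a)/9) - 1)/14 + 9*log(sin(7*g(a)/9) + 1)/14 = C1


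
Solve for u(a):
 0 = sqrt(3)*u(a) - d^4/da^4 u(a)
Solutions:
 u(a) = C1*exp(-3^(1/8)*a) + C2*exp(3^(1/8)*a) + C3*sin(3^(1/8)*a) + C4*cos(3^(1/8)*a)


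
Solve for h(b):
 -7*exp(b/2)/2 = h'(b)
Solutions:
 h(b) = C1 - 7*exp(b/2)


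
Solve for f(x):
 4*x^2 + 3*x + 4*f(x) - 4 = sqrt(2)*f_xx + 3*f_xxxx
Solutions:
 f(x) = C1*exp(-2^(3/4)*sqrt(3)*x/3) + C2*exp(2^(3/4)*sqrt(3)*x/3) + C3*sin(2^(1/4)*x) + C4*cos(2^(1/4)*x) - x^2 - 3*x/4 - sqrt(2)/2 + 1


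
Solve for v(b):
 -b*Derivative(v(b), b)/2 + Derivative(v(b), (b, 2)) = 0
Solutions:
 v(b) = C1 + C2*erfi(b/2)


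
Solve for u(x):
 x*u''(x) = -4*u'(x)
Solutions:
 u(x) = C1 + C2/x^3


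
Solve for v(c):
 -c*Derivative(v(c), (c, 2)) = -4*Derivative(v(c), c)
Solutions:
 v(c) = C1 + C2*c^5


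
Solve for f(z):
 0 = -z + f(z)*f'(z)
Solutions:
 f(z) = -sqrt(C1 + z^2)
 f(z) = sqrt(C1 + z^2)


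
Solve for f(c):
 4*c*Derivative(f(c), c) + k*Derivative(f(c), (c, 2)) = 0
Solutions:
 f(c) = C1 + C2*sqrt(k)*erf(sqrt(2)*c*sqrt(1/k))
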